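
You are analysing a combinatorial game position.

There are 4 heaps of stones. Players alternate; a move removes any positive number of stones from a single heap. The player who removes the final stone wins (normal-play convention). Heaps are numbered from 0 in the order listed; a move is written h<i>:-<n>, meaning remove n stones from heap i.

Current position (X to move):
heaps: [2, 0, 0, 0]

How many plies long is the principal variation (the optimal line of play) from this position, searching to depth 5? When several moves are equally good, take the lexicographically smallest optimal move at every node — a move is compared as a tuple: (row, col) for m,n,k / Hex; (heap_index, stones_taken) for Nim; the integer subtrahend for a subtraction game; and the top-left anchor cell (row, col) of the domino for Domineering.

PV length from [(2,0,0,0)]: 1 ply

p1 X@[(2,0,0,0)]: h0:-1[(1,0,0,0)]-1 h0:-2[(0,0,0,0)]+1*
p2 O@[(0,0,0,0)] terminal -1; root [(2,0,0,0)] d5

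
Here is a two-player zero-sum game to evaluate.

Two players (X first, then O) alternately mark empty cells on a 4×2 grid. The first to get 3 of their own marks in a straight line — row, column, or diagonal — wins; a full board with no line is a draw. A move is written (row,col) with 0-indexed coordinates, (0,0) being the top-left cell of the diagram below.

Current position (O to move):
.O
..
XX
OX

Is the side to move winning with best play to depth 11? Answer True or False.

O winning at [.O/../XX/OX]: False

p1 O@[.O/../XX/OX]: (0,0)[OO/../XX/OX]-1 (1,0)[.O/O./XX/OX]-1 (1,1)[.O/.O/XX/OX]+0*
p2 X@[.O/.O/XX/OX]: (0,0)[XO/.O/XX/OX]+0* (1,0)[.O/XO/XX/OX]+0
p3 O@[XO/.O/XX/OX]: (1,0)[XO/OO/XX/OX]+0*
p4 X@[XO/OO/XX/OX] terminal +0; root [.O/../XX/OX] d11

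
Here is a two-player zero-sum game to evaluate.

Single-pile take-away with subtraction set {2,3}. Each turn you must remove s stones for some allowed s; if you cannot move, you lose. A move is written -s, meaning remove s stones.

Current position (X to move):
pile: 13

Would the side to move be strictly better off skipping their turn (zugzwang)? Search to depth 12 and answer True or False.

[13] X move#1: -2:+1/11*, -3:+1/10
[11] O move#2: -2:-1/9*, -3:-1/8
[9] X move#3: -2:-1/7, -3:+1/6*
[6] O move#4: -2:-1/4*, -3:-1/3
[4] X move#5: -2:-1/2, -3:+1/1*
[1] end (terminal -1, O#6); searched 13 to 12
suppose X passes — search the same position with O to move:
pass> [13] O move#1: -2:+1/11*, -3:+1/10
pass> [11] X move#2: -2:-1/9*, -3:-1/8
pass> [9] O move#3: -2:-1/7, -3:+1/6*
pass> [6] X move#4: -2:-1/4*, -3:-1/3
pass> [4] O move#5: -2:-1/2, -3:+1/1*
pass> [1] end (terminal -1, X#6); searched 13 to 12
for X: play +1, pass -1

zugzwang(13, X) = False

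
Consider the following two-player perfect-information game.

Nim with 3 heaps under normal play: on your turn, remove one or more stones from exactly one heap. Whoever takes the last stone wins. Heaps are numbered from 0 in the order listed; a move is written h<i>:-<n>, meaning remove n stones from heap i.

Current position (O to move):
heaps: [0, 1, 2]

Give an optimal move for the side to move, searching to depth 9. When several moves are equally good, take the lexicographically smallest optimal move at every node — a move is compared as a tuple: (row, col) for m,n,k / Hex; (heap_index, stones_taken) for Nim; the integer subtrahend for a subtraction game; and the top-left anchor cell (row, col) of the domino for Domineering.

p1 O@[(0,1,2)]: h1:-1[(0,0,2)]-1 h2:-1[(0,1,1)]+1* h2:-2[(0,1,0)]-1
p2 X@[(0,1,1)]: h1:-1[(0,0,1)]-1* h2:-1[(0,1,0)]-1
p3 O@[(0,0,1)]: h2:-1[(0,0,0)]+1*
p4 X@[(0,0,0)] terminal -1; root [(0,1,2)] d9

O's best at [(0,1,2)]: h2:-1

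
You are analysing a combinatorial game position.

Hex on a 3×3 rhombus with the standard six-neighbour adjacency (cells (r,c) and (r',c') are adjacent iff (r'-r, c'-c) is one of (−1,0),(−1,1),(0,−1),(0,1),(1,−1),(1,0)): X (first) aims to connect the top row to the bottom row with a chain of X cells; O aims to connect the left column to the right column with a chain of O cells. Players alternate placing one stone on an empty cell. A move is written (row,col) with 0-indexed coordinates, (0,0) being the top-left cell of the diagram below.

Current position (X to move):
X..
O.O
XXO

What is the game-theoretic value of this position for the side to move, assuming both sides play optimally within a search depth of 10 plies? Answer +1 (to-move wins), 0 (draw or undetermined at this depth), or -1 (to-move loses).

value(X../O.O/XXO, X) = +1

[X../O.O/XXO] X move#1: (0,1):-1/XX./O.O/XXO, (0,2):-1/X.X/O.O/XXO, (1,1):+1/X../OXO/XXO*
[X../OXO/XXO] O move#2: (0,1):-1/XO./OXO/XXO*, (0,2):-1/X.O/OXO/XXO
[XO./OXO/XXO] X move#3: (0,2):+1/XOX/OXO/XXO*
[XOX/OXO/XXO] end (terminal -1, O#4); searched X../O.O/XXO to 10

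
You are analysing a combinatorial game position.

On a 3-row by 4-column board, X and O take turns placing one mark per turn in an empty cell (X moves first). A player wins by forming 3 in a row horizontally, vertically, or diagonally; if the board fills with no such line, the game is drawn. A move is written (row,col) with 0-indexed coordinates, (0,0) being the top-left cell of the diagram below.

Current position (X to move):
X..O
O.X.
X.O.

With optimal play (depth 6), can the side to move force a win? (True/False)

[X..O/O.X./X.O.] X move#1: (0,1):+1/XX.O/O.X./X.O.*, (0,2):+1/X.XO/O.X./X.O., (1,1):+1/X..O/OXX./X.O., (1,3):+1/X..O/O.XX/X.O., (2,1):+0/X..O/O.X./XXO., (2,3):+0/X..O/O.X./X.OX
[XX.O/O.X./X.O.] O move#2: (0,2):-1/XXOO/O.X./X.O.*, (1,1):-1/XX.O/OOX./X.O., (1,3):-1/XX.O/O.XO/X.O., (2,1):-1/XX.O/O.X./XOO., (2,3):-1/XX.O/O.X./X.OO
[XXOO/O.X./X.O.] X move#3: (1,1):+1/XXOO/OXX./X.O.*, (1,3):+1/XXOO/O.XX/X.O., (2,1):+1/XXOO/O.X./XXO., (2,3):+1/XXOO/O.X./X.OX
[XXOO/OXX./X.O.] O move#4: (1,3):-1/XXOO/OXXO/X.O.*, (2,1):-1/XXOO/OXX./XOO., (2,3):-1/XXOO/OXX./X.OO
[XXOO/OXXO/X.O.] X move#5: (2,1):+1/XXOO/OXXO/XXO.*, (2,3):+1/XXOO/OXXO/X.OX
[XXOO/OXXO/XXO.] end (terminal -1, O#6); searched X..O/O.X./X.O. to 6

X winning at [X..O/O.X./X.O.]: True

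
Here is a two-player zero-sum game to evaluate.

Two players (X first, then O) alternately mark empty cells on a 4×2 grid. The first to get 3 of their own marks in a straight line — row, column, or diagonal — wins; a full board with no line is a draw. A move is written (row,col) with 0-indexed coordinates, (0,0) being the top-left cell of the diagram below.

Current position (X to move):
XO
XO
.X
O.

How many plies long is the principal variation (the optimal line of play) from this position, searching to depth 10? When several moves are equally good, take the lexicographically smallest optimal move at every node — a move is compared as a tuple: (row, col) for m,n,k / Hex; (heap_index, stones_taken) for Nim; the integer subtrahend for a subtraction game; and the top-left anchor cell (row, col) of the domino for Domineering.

PV length from [XO/XO/.X/O.]: 1 ply

ply 1, X at XO/XO/.X/O. | (2,0)=+1→XO/XO/XX/O.*; (3,1)=+0→XO/XO/.X/OX
ply 2: XO/XO/XX/O. is terminal -1 (O); from XO/XO/.X/O. depth 10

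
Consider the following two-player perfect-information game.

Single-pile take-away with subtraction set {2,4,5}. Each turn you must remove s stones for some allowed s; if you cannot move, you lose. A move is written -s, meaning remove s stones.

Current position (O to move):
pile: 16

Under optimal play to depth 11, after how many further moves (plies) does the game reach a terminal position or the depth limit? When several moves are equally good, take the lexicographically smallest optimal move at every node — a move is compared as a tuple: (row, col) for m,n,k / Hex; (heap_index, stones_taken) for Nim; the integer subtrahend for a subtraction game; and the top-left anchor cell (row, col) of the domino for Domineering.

PV length from [16]: 5 plies

p1 O@[16]: -2[14]+1* -4[12]-1 -5[11]-1
p2 X@[14]: -2[12]-1* -4[10]-1 -5[9]-1
p3 O@[12]: -2[10]-1 -4[8]+1* -5[7]+1
p4 X@[8]: -2[6]-1* -4[4]-1 -5[3]-1
p5 O@[6]: -2[4]-1 -4[2]-1 -5[1]+1*
p6 X@[1] terminal -1; root [16] d11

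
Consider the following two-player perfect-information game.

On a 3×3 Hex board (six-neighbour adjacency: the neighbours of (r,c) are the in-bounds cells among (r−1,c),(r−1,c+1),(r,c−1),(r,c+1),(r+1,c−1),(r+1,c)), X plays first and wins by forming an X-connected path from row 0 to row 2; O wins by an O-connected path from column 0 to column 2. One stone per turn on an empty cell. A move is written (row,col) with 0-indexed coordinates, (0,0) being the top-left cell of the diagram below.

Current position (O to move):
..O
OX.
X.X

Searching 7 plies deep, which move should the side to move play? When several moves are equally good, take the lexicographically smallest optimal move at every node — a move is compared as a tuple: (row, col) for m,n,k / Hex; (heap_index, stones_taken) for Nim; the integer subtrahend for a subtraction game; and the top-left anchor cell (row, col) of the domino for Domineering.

O's best at [..O/OX./X.X]: (0,1)

ply 1, O at ..O/OX./X.X | (0,0)=-1→O.O/OX./X.X; (0,1)=+1→.OO/OX./X.X*; (1,2)=-1→..O/OXO/X.X; (2,1)=-1→..O/OX./XOX
ply 2: .OO/OX./X.X is terminal -1 (X); from ..O/OX./X.X depth 7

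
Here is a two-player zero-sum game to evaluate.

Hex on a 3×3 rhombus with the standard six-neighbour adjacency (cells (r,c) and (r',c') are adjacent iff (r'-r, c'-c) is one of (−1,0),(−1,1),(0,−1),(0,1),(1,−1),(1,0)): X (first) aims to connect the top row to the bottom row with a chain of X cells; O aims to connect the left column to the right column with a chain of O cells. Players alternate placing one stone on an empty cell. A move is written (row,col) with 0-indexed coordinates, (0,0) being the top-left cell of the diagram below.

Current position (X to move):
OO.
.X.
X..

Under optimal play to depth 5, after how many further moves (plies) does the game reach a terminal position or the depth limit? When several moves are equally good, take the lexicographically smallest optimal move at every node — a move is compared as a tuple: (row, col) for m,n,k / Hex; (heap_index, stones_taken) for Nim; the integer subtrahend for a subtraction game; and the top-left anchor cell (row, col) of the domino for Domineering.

p1 X@[OO./.X./X..]: (0,2)[OOX/.X./X..]+1* (1,0)[OO./XX./X..]-1 (1,2)[OO./.XX/X..]-1 (2,1)[OO./.X./XX.]-1 (2,2)[OO./.X./X.X]-1
p2 O@[OOX/.X./X..] terminal -1; root [OO./.X./X..] d5

PV length from [OO./.X./X..]: 1 ply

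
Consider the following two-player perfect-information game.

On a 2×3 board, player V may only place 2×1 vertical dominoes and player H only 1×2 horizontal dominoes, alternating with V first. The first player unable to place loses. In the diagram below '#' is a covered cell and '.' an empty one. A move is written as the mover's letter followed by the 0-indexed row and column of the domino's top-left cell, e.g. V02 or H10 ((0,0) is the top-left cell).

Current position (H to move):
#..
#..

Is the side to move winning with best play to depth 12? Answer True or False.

[#../#..] H move#1: H01:+1/###/#..*, H11:+1/#../###
[###/#..] end (terminal -1, V#2); searched #../#.. to 12

H winning at [#../#..]: True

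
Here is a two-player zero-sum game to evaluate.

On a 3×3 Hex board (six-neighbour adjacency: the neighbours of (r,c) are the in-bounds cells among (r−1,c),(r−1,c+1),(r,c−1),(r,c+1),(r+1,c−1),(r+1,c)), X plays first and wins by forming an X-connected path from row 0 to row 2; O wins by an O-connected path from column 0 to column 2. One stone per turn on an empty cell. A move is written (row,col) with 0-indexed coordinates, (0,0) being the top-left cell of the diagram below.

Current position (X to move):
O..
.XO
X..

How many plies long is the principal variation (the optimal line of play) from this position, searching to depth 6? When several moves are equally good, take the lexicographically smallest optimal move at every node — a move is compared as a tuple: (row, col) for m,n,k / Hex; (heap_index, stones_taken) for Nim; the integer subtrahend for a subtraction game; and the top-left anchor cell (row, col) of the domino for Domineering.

p1 X@[O../.XO/X..]: (0,1)[OX./.XO/X..]+1* (0,2)[O.X/.XO/X..]+1 (1,0)[O../XXO/X..]+1 (2,1)[O../.XO/XX.]+1 (2,2)[O../.XO/X.X]+1
p2 O@[OX./.XO/X..] terminal -1; root [O../.XO/X..] d6

PV length from [O../.XO/X..]: 1 ply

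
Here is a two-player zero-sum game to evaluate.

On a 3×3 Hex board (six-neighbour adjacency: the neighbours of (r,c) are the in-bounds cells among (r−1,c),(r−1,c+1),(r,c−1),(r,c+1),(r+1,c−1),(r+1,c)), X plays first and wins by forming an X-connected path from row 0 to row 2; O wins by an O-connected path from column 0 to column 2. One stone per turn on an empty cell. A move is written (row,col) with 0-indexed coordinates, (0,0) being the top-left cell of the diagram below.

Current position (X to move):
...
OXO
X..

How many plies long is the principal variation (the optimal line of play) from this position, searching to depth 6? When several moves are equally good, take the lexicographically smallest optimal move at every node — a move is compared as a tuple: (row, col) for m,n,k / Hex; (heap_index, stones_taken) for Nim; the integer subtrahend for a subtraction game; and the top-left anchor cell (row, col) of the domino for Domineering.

[.../OXO/X..] X move#1: (0,0):+1/X../OXO/X..*, (0,1):+1/.X./OXO/X.., (0,2):+1/..X/OXO/X.., (2,1):+1/.../OXO/XX., (2,2):+1/.../OXO/X.X
[X../OXO/X..] O move#2: (0,1):-1/XO./OXO/X..*, (0,2):-1/X.O/OXO/X.., (2,1):-1/X../OXO/XO., (2,2):-1/X../OXO/X.O
[XO./OXO/X..] X move#3: (0,2):+1/XOX/OXO/X..*, (2,1):-1/XO./OXO/XX., (2,2):-1/XO./OXO/X.X
[XOX/OXO/X..] end (terminal -1, O#4); searched .../OXO/X.. to 6

PV length from [.../OXO/X..]: 3 plies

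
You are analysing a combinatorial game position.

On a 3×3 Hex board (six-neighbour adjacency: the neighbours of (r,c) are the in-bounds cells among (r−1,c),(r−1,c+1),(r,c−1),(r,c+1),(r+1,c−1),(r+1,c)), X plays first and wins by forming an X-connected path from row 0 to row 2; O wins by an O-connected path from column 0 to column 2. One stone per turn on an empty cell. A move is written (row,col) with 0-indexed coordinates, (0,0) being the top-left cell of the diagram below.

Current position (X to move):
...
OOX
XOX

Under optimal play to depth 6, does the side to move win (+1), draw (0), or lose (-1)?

ply 1, X at .../OOX/XOX | (0,0)=-1→X../OOX/XOX; (0,1)=-1→.X./OOX/XOX; (0,2)=+1→..X/OOX/XOX*
ply 2: ..X/OOX/XOX is terminal -1 (O); from .../OOX/XOX depth 6

value(.../OOX/XOX, X) = +1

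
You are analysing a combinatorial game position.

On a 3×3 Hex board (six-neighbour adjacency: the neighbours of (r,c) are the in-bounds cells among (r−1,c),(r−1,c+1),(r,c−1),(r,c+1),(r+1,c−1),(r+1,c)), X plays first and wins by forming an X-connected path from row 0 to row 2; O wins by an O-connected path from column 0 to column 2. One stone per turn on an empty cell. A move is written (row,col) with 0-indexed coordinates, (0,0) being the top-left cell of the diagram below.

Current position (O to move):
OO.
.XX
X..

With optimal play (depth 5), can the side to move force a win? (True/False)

p1 O@[OO./.XX/X..]: (0,2)[OOO/.XX/X..]+1* (1,0)[OO./OXX/X..]-1 (2,1)[OO./.XX/XO.]-1 (2,2)[OO./.XX/X.O]-1
p2 X@[OOO/.XX/X..] terminal -1; root [OO./.XX/X..] d5

O winning at [OO./.XX/X..]: True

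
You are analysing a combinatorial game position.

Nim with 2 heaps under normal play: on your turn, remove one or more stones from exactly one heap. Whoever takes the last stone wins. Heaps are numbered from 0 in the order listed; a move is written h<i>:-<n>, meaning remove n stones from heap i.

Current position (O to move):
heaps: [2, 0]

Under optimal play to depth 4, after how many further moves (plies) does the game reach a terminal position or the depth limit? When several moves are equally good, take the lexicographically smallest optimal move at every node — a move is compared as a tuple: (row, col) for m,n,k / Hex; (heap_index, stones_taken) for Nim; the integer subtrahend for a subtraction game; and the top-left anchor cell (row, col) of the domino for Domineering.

PV length from [(2,0)]: 1 ply

ply 1, O at (2,0) | h0:-1=-1→(1,0); h0:-2=+1→(0,0)*
ply 2: (0,0) is terminal -1 (X); from (2,0) depth 4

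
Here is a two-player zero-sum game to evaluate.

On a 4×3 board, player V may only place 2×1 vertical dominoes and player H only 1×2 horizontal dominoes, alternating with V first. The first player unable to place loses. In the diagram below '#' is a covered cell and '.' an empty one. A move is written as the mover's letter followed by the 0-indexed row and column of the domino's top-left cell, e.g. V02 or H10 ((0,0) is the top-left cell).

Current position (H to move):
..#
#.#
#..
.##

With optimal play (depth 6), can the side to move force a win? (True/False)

p1 H@[..#/#.#/#../.##]: H00[###/#.#/#../.##]-1* H21[..#/#.#/###/.##]-1
p2 V@[###/#.#/#../.##]: V11[###/###/##./.##]+1*
p3 H@[###/###/##./.##] terminal -1; root [..#/#.#/#../.##] d6

H winning at [..#/#.#/#../.##]: False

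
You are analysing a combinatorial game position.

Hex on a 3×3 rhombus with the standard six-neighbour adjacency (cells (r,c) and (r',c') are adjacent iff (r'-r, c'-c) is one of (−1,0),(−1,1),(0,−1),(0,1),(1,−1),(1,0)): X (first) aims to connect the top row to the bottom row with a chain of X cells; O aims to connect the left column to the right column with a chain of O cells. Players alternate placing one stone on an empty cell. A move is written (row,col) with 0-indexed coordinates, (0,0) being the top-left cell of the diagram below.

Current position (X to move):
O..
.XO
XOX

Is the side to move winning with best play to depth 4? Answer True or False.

p1 X@[O../.XO/XOX]: (0,1)[OX./.XO/XOX]+1* (0,2)[O.X/.XO/XOX]+1 (1,0)[O../XXO/XOX]+1
p2 O@[OX./.XO/XOX] terminal -1; root [O../.XO/XOX] d4

X winning at [O../.XO/XOX]: True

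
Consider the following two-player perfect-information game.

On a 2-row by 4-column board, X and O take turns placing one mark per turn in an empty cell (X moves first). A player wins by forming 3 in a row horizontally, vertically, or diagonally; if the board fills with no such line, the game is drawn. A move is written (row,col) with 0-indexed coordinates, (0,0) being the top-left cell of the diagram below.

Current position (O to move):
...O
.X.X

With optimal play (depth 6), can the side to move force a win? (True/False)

ply 1, O at ...O/.X.X | (0,0)=-1→O..O/.X.X; (0,1)=-1→.O.O/.X.X; (0,2)=-1→..OO/.X.X; (1,0)=-1→...O/OX.X; (1,2)=+0→...O/.XOX*
ply 2, X at ...O/.XOX | (0,0)=+0→X..O/.XOX*; (0,1)=+0→.X.O/.XOX; (0,2)=+0→..XO/.XOX; (1,0)=+0→...O/XXOX
ply 3, O at X..O/.XOX | (0,1)=+0→XO.O/.XOX*; (0,2)=+0→X.OO/.XOX; (1,0)=+0→X..O/OXOX
ply 4, X at XO.O/.XOX | (0,2)=+0→XOXO/.XOX*; (1,0)=-1→XO.O/XXOX
ply 5, O at XOXO/.XOX | (1,0)=+0→XOXO/OXOX*
ply 6: XOXO/OXOX is terminal +0 (X); from ...O/.X.X depth 6

O winning at [...O/.X.X]: False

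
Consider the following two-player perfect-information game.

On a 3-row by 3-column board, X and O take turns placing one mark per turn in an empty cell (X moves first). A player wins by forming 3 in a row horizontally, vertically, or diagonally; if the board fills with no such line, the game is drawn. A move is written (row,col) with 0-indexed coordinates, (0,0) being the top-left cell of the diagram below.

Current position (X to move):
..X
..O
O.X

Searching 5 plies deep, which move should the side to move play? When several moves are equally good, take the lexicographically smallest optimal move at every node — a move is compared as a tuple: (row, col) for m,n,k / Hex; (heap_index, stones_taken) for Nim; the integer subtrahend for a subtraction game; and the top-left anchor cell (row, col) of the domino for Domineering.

p1 X@[..X/..O/O.X]: (0,0)[X.X/..O/O.X]+1* (0,1)[.XX/..O/O.X]+0 (1,0)[..X/X.O/O.X]+0 (1,1)[..X/.XO/O.X]+0 (2,1)[..X/..O/OXX]-1
p2 O@[X.X/..O/O.X]: (0,1)[XOX/..O/O.X]-1* (1,0)[X.X/O.O/O.X]-1 (1,1)[X.X/.OO/O.X]-1 (2,1)[X.X/..O/OOX]-1
p3 X@[XOX/..O/O.X]: (1,0)[XOX/X.O/O.X]+0 (1,1)[XOX/.XO/O.X]+1* (2,1)[XOX/..O/OXX]+0
p4 O@[XOX/.XO/O.X] terminal -1; root [..X/..O/O.X] d5

X's best at [..X/..O/O.X]: (0,0)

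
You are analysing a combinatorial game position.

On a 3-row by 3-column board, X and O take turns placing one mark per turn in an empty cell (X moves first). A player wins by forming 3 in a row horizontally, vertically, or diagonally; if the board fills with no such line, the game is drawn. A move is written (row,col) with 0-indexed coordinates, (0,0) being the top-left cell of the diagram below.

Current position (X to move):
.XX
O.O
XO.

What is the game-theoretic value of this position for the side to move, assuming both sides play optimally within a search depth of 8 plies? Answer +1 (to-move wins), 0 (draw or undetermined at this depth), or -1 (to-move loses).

value(.XX/O.O/XO., X) = +1

ply 1, X at .XX/O.O/XO. | (0,0)=+1→XXX/O.O/XO.*; (1,1)=+1→.XX/OXO/XO.; (2,2)=-1→.XX/O.O/XOX
ply 2: XXX/O.O/XO. is terminal -1 (O); from .XX/O.O/XO. depth 8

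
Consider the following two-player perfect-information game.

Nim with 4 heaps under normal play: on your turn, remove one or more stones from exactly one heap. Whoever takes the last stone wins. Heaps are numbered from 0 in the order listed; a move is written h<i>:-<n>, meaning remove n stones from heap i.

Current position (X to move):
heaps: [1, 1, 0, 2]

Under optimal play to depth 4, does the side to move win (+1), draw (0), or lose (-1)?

value((1,1,0,2), X) = +1

p1 X@[(1,1,0,2)]: h0:-1[(0,1,0,2)]-1 h1:-1[(1,0,0,2)]-1 h3:-1[(1,1,0,1)]-1 h3:-2[(1,1,0,0)]+1*
p2 O@[(1,1,0,0)]: h0:-1[(0,1,0,0)]-1* h1:-1[(1,0,0,0)]-1
p3 X@[(0,1,0,0)]: h1:-1[(0,0,0,0)]+1*
p4 O@[(0,0,0,0)] terminal -1; root [(1,1,0,2)] d4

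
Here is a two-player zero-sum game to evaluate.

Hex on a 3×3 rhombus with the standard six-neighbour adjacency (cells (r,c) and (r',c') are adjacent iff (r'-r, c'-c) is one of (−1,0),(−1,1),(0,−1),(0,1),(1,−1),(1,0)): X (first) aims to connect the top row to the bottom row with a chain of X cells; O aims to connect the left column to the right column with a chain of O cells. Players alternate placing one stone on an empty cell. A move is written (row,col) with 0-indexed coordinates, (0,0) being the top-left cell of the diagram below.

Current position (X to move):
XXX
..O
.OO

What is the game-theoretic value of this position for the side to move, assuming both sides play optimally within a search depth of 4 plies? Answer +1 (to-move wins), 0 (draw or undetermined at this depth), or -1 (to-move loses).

value(XXX/..O/.OO, X) = +1

ply 1, X at XXX/..O/.OO | (1,0)=-1→XXX/X.O/.OO; (1,1)=-1→XXX/.XO/.OO; (2,0)=+1→XXX/..O/XOO*
ply 2, O at XXX/..O/XOO | (1,0)=-1→XXX/O.O/XOO*; (1,1)=-1→XXX/.OO/XOO
ply 3, X at XXX/O.O/XOO | (1,1)=+1→XXX/OXO/XOO*
ply 4: XXX/OXO/XOO is terminal -1 (O); from XXX/..O/.OO depth 4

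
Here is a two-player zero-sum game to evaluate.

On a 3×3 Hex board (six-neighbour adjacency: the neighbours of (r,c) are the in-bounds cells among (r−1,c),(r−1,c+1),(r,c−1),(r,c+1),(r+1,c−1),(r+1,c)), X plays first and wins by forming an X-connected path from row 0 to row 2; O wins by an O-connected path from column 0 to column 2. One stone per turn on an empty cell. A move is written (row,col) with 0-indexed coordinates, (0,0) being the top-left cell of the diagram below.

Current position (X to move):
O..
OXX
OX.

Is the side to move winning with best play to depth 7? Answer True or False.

X winning at [O../OXX/OX.]: True

ply 1, X at O../OXX/OX. | (0,1)=+1→OX./OXX/OX.*; (0,2)=+1→O.X/OXX/OX.; (2,2)=+1→O../OXX/OXX
ply 2: OX./OXX/OX. is terminal -1 (O); from O../OXX/OX. depth 7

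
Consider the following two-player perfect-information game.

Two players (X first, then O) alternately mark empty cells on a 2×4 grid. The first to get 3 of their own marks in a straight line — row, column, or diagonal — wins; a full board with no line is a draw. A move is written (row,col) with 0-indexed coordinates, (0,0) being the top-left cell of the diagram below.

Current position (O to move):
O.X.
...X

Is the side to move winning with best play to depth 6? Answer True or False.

[O.X./...X] O move#1: (0,1):+0/OOX./...X*, (0,3):+0/O.XO/...X, (1,0):+0/O.X./O..X, (1,1):+0/O.X./.O.X, (1,2):+0/O.X./..OX
[OOX./...X] X move#2: (0,3):+0/OOXX/...X*, (1,0):+0/OOX./X..X, (1,1):+0/OOX./.X.X, (1,2):+0/OOX./..XX
[OOXX/...X] O move#3: (1,0):+0/OOXX/O..X*, (1,1):+0/OOXX/.O.X, (1,2):+0/OOXX/..OX
[OOXX/O..X] X move#4: (1,1):+0/OOXX/OX.X*, (1,2):+0/OOXX/O.XX
[OOXX/OX.X] O move#5: (1,2):+0/OOXX/OXOX*
[OOXX/OXOX] end (terminal +0, X#6); searched O.X./...X to 6

O winning at [O.X./...X]: False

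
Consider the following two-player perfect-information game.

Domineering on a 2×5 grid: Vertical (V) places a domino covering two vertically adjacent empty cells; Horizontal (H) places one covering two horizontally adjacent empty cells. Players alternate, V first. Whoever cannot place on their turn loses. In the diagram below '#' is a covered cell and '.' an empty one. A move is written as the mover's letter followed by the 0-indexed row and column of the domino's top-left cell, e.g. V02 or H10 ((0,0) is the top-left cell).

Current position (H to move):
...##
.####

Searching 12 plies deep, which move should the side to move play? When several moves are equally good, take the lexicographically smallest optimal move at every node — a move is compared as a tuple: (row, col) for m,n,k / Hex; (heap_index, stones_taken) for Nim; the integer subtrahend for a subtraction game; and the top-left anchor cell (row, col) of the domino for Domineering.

p1 H@[...##/.####]: H00[##.##/.####]+1* H01[.####/.####]-1
p2 V@[##.##/.####] terminal -1; root [...##/.####] d12

H's best at [...##/.####]: H00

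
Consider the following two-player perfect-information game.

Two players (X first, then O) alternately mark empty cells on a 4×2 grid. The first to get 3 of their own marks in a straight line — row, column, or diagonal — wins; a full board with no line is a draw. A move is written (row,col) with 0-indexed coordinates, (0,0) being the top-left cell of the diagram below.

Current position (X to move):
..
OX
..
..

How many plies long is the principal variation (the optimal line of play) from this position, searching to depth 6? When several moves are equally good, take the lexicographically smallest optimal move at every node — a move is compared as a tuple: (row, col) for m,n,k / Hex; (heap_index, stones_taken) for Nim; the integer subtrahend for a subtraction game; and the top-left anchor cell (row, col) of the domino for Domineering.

PV length from [../OX/../..]: 3 plies

[../OX/../..] X move#1: (0,0):+0/X./OX/../.., (0,1):+0/.X/OX/../.., (2,0):+0/../OX/X./.., (2,1):+1/../OX/.X/..*, (3,0):+0/../OX/../X., (3,1):+0/../OX/../.X
[../OX/.X/..] O move#2: (0,0):-1/O./OX/.X/..*, (0,1):-1/.O/OX/.X/.., (2,0):-1/../OX/OX/.., (3,0):-1/../OX/.X/O., (3,1):-1/../OX/.X/.O
[O./OX/.X/..] X move#3: (0,1):+1/OX/OX/.X/..*, (2,0):+1/O./OX/XX/.., (3,0):-1/O./OX/.X/X., (3,1):+1/O./OX/.X/.X
[OX/OX/.X/..] end (terminal -1, O#4); searched ../OX/../.. to 6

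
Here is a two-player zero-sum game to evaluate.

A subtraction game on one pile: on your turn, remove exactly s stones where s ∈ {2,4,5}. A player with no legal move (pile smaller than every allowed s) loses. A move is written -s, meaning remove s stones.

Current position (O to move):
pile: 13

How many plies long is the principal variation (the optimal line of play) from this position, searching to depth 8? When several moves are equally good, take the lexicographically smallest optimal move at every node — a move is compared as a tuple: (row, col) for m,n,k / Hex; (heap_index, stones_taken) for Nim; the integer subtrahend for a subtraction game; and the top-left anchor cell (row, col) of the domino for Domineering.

PV length from [13]: 3 plies

p1 O@[13]: -2[11]-1 -4[9]-1 -5[8]+1*
p2 X@[8]: -2[6]-1* -4[4]-1 -5[3]-1
p3 O@[6]: -2[4]-1 -4[2]-1 -5[1]+1*
p4 X@[1] terminal -1; root [13] d8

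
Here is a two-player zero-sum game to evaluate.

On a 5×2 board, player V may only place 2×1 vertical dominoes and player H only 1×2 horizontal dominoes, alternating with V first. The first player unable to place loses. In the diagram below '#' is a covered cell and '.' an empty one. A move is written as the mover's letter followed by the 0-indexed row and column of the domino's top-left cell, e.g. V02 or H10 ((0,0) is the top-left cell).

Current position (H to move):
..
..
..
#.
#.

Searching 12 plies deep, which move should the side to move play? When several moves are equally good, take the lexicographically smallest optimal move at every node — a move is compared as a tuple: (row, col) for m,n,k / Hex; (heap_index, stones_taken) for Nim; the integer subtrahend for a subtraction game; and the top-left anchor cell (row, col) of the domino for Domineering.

H's best at [../../../#./#.]: H10

[../../../#./#.] H move#1: H00:-1/##/../../#./#., H10:+1/../##/../#./#.*, H20:-1/../../##/#./#.
[../##/../#./#.] V move#2: V21:-1/../##/.#/##/#.*, V31:-1/../##/../##/##
[../##/.#/##/#.] H move#3: H00:+1/##/##/.#/##/#.*
[##/##/.#/##/#.] end (terminal -1, V#4); searched ../../../#./#. to 12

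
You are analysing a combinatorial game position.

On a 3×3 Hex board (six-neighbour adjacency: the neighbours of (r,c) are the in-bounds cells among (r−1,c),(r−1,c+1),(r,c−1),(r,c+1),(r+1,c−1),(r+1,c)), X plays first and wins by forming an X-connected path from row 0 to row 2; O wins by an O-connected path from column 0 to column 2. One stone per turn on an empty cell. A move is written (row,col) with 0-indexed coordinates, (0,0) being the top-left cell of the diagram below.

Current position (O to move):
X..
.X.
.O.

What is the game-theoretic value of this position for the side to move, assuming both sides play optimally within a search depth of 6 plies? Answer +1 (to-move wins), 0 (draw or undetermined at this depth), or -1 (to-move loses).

value(X../.X./.O., O) = +1

ply 1, O at X../.X./.O. | (0,1)=-1→XO./.X./.O.; (0,2)=-1→X.O/.X./.O.; (1,0)=-1→X../OX./.O.; (1,2)=-1→X../.XO/.O.; (2,0)=+1→X../.X./OO.*; (2,2)=-1→X../.X./.OO
ply 2, X at X../.X./OO. | (0,1)=-1→XX./.X./OO.*; (0,2)=-1→X.X/.X./OO.; (1,0)=-1→X../XX./OO.; (1,2)=-1→X../.XX/OO.; (2,2)=-1→X../.X./OOX
ply 3, O at XX./.X./OO. | (0,2)=+1→XXO/.X./OO.*; (1,0)=+1→XX./OX./OO.; (1,2)=+1→XX./.XO/OO.; (2,2)=+1→XX./.X./OOO
ply 4, X at XXO/.X./OO. | (1,0)=-1→XXO/XX./OO.*; (1,2)=-1→XXO/.XX/OO.; (2,2)=-1→XXO/.X./OOX
ply 5, O at XXO/XX./OO. | (1,2)=+1→XXO/XXO/OO.*; (2,2)=+1→XXO/XX./OOO
ply 6: XXO/XXO/OO. is terminal -1 (X); from X../.X./.O. depth 6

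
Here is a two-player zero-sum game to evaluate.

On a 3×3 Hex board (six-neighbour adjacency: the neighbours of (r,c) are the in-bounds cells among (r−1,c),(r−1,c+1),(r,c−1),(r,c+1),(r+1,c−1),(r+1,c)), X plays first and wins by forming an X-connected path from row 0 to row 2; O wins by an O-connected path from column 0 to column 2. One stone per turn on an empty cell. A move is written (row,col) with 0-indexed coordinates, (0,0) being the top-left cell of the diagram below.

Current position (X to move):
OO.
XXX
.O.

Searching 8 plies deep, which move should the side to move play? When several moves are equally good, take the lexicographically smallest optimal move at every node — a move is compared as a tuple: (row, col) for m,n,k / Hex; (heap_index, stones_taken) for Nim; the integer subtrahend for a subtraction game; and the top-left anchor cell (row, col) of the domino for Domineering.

p1 X@[OO./XXX/.O.]: (0,2)[OOX/XXX/.O.]+1* (2,0)[OO./XXX/XO.]-1 (2,2)[OO./XXX/.OX]-1
p2 O@[OOX/XXX/.O.]: (2,0)[OOX/XXX/OO.]-1* (2,2)[OOX/XXX/.OO]-1
p3 X@[OOX/XXX/OO.]: (2,2)[OOX/XXX/OOX]+1*
p4 O@[OOX/XXX/OOX] terminal -1; root [OO./XXX/.O.] d8

X's best at [OO./XXX/.O.]: (0,2)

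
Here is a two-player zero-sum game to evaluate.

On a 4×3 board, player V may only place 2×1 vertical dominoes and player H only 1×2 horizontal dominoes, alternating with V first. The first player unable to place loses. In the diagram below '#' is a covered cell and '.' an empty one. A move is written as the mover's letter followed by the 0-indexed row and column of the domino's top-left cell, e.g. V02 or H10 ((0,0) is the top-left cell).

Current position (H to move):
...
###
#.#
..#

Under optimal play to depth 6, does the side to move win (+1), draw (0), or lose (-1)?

value(.../###/#.#/..#, H) = +1

p1 H@[.../###/#.#/..#]: H00[##./###/#.#/..#]-1 H01[.##/###/#.#/..#]-1 H30[.../###/#.#/###]+1*
p2 V@[.../###/#.#/###] terminal -1; root [.../###/#.#/..#] d6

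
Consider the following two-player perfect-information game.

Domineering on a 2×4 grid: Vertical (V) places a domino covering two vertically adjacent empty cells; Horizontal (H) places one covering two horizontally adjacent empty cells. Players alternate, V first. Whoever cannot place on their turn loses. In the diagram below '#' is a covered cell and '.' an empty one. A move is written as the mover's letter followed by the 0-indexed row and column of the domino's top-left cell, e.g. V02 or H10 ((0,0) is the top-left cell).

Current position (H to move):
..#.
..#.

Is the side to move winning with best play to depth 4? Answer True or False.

p1 H@[..#./..#.]: H00[###./..#.]+1* H10[..#./###.]+1
p2 V@[###./..#.]: V03[####/..##]-1*
p3 H@[####/..##]: H10[####/####]+1*
p4 V@[####/####] terminal -1; root [..#./..#.] d4

H winning at [..#./..#.]: True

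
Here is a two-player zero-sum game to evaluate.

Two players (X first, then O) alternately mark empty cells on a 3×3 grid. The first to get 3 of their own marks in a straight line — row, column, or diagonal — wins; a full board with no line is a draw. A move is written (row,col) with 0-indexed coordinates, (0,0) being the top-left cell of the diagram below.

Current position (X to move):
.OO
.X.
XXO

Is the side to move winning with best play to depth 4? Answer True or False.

X winning at [.OO/.X./XXO]: False

[.OO/.X./XXO] X move#1: (0,0):-1/XOO/.X./XXO*, (1,0):-1/.OO/XX./XXO, (1,2):-1/.OO/.XX/XXO
[XOO/.X./XXO] O move#2: (1,0):+0/XOO/OX./XXO, (1,2):+1/XOO/.XO/XXO*
[XOO/.XO/XXO] end (terminal -1, X#3); searched .OO/.X./XXO to 4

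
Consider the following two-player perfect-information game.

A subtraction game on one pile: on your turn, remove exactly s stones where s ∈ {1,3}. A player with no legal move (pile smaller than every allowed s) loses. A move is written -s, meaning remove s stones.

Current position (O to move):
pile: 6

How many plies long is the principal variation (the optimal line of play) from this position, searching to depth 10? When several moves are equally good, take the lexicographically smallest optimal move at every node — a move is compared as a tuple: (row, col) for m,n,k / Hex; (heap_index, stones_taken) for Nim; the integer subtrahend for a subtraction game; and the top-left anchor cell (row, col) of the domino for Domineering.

PV length from [6]: 6 plies

p1 O@[6]: -1[5]-1* -3[3]-1
p2 X@[5]: -1[4]+1* -3[2]+1
p3 O@[4]: -1[3]-1* -3[1]-1
p4 X@[3]: -1[2]+1* -3[0]+1
p5 O@[2]: -1[1]-1*
p6 X@[1]: -1[0]+1*
p7 O@[0] terminal -1; root [6] d10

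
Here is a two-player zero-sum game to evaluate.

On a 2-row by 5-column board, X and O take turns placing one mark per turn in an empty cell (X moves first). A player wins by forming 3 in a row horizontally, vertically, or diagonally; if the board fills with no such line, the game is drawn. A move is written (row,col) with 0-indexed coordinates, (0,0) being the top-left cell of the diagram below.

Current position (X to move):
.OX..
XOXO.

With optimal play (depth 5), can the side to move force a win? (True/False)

ply 1, X at .OX../XOXO. | (0,0)=+0→XOX../XOXO.*; (0,3)=+0→.OXX./XOXO.; (0,4)=+0→.OX.X/XOXO.; (1,4)=+0→.OX../XOXOX
ply 2, O at XOX../XOXO. | (0,3)=+0→XOXO./XOXO.*; (0,4)=+0→XOX.O/XOXO.; (1,4)=+0→XOX../XOXOO
ply 3, X at XOXO./XOXO. | (0,4)=+0→XOXOX/XOXO.*; (1,4)=+0→XOXO./XOXOX
ply 4, O at XOXOX/XOXO. | (1,4)=+0→XOXOX/XOXOO*
ply 5: XOXOX/XOXOO is terminal +0 (X); from .OX../XOXO. depth 5

X winning at [.OX../XOXO.]: False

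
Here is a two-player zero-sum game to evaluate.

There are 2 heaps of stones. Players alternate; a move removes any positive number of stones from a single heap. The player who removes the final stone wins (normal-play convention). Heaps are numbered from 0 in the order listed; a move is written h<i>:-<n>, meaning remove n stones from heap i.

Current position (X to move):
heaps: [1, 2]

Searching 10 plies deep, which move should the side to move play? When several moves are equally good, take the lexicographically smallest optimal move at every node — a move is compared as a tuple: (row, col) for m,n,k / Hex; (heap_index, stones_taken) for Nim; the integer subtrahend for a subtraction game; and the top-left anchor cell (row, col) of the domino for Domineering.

X's best at [(1,2)]: h1:-1

p1 X@[(1,2)]: h0:-1[(0,2)]-1 h1:-1[(1,1)]+1* h1:-2[(1,0)]-1
p2 O@[(1,1)]: h0:-1[(0,1)]-1* h1:-1[(1,0)]-1
p3 X@[(0,1)]: h1:-1[(0,0)]+1*
p4 O@[(0,0)] terminal -1; root [(1,2)] d10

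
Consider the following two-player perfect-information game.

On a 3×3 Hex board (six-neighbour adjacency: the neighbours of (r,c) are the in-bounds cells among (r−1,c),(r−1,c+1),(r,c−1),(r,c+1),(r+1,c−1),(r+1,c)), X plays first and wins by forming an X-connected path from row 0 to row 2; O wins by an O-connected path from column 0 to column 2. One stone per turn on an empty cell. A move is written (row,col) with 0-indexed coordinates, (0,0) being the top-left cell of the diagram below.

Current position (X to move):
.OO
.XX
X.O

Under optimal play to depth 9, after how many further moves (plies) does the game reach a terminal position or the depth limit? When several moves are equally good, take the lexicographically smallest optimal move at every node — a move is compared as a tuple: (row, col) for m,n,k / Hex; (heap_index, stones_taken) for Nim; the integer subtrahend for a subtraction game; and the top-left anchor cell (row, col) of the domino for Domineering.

PV length from [.OO/.XX/X.O]: 2 plies

p1 X@[.OO/.XX/X.O]: (0,0)[XOO/.XX/X.O]-1* (1,0)[.OO/XXX/X.O]-1 (2,1)[.OO/.XX/XXO]-1
p2 O@[XOO/.XX/X.O]: (1,0)[XOO/OXX/X.O]+1* (2,1)[XOO/.XX/XOO]-1
p3 X@[XOO/OXX/X.O] terminal -1; root [.OO/.XX/X.O] d9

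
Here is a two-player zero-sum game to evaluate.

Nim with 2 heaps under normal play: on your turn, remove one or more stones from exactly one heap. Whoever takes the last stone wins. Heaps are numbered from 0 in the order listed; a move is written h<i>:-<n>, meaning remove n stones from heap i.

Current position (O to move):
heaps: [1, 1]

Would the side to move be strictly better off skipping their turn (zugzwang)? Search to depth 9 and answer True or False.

zugzwang((1,1), O) = True

[(1,1)] O move#1: h0:-1:-1/(0,1)*, h1:-1:-1/(1,0)
[(0,1)] X move#2: h1:-1:+1/(0,0)*
[(0,0)] end (terminal -1, O#3); searched (1,1) to 9
suppose O passes — search the same position with X to move:
pass> [(1,1)] X move#1: h0:-1:-1/(0,1)*, h1:-1:-1/(1,0)
pass> [(0,1)] O move#2: h1:-1:+1/(0,0)*
pass> [(0,0)] end (terminal -1, X#3); searched (1,1) to 9
for O: play -1, pass +1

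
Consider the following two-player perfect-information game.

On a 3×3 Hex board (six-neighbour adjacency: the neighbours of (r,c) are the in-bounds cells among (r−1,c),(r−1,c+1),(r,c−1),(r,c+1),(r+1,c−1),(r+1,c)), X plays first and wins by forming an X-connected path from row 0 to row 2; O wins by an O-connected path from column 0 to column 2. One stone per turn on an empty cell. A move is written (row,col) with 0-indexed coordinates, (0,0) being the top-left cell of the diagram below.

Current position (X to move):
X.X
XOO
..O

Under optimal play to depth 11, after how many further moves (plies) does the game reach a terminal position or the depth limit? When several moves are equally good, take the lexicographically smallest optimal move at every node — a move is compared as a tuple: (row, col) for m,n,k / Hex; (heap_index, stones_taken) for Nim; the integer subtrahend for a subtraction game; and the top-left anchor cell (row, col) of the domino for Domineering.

ply 1, X at X.X/XOO/..O | (0,1)=-1→XXX/XOO/..O; (2,0)=+1→X.X/XOO/X.O*; (2,1)=-1→X.X/XOO/.XO
ply 2: X.X/XOO/X.O is terminal -1 (O); from X.X/XOO/..O depth 11

PV length from [X.X/XOO/..O]: 1 ply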